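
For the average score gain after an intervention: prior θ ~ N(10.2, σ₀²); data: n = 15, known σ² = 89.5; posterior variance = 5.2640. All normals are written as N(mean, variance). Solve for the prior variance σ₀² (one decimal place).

Posterior precision equals prior precision plus data precision: 1/σ_n² = 1/σ₀² + n/σ².
So 1/σ₀² = 1/5.2640 − 15/89.5 = 0.189970 − 0.167598 = 0.022372.
Hence σ₀² = 1/0.022372 ≈ 44.7.

σ₀² = 44.7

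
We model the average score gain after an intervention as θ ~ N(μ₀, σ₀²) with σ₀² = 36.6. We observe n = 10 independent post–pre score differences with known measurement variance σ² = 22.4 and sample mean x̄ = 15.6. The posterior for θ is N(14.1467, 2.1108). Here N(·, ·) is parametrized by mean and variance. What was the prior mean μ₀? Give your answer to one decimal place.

μ₀ = -9.6

The posterior mean is a precision-weighted average: μ_n = (τ₀μ₀ + τ_data·x̄)/(τ₀+τ_data), with τ₀=1/σ₀² and τ_data=n/σ².
Here τ₀ = 1/36.6 = 0.027322 and τ_data = 10/22.4 = 0.446429, so τ_n = 0.473751.
Rearranging for μ₀: μ₀ = (μ_n·τ_n − τ_data·x̄)/τ₀ = (14.1467·0.473751 − 0.446429·15.6) / 0.027322 = -0.262279/0.027322 ≈ -9.6.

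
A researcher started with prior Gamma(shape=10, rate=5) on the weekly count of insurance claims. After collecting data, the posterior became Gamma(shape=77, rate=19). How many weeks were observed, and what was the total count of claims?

Gamma–Poisson conjugacy: posterior shape = α + Σxᵢ, posterior rate = β + n.
Matching: Σxᵢ = 77 − 10 = 67 and n = 19 − 5 = 14.

n = 14 weeks with total 67 claims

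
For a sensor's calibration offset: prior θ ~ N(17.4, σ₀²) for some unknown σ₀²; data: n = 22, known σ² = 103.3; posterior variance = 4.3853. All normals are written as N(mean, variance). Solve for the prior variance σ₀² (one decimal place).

σ₀² = 66.4

For the Normal–Normal model with known σ², precisions add: τ_n = τ₀ + n/σ².
So 1/σ₀² = 1/4.3853 − 22/103.3 = 0.228035 − 0.212972 = 0.015063.
Hence σ₀² = 1/0.015063 ≈ 66.4.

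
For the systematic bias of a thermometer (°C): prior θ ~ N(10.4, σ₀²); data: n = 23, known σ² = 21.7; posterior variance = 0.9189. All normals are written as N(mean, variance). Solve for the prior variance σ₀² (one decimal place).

Posterior precision equals prior precision plus data precision: 1/σ_n² = 1/σ₀² + n/σ².
So 1/σ₀² = 1/0.9189 − 23/21.7 = 1.088258 − 1.059908 = 0.028350.
Hence σ₀² = 1/0.028350 ≈ 35.3.

σ₀² = 35.3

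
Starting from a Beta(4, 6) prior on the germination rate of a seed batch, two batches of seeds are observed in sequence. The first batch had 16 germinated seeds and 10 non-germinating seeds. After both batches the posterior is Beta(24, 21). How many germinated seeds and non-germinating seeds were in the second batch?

4 germinated seeds and 5 non-germinating seeds

Because Beta–binomial updating is additive in the counts, the combined data contributed (α_post−α_prior, β_post−β_prior) successes and failures.
Total across both batches: 24−4=20 germinated seeds, 21−6=15 non-germinating seeds.
Subtract the first batch: 20−16=4 germinated seeds and 15−10=5 non-germinating seeds.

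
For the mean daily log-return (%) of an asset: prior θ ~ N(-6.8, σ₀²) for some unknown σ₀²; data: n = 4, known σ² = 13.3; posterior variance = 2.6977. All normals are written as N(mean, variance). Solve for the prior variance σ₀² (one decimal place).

σ₀² = 14.3

Posterior precision equals prior precision plus data precision: 1/σ_n² = 1/σ₀² + n/σ².
So 1/σ₀² = 1/2.6977 − 4/13.3 = 0.370686 − 0.300752 = 0.069934.
Hence σ₀² = 1/0.069934 ≈ 14.3.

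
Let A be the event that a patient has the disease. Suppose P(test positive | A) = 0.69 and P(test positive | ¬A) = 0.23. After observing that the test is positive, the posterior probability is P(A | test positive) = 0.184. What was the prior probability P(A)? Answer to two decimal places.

P(A) = 0.07

In odds form, posterior odds = prior odds × likelihood ratio, so prior odds = posterior odds ÷ LR.
Posterior odds = 0.184/(1−0.184) = 0.2255. LR = 0.69/0.23 = 3.0000.
Prior odds = 0.2255/3.0000 = 0.0752, so P(A) = 0.0752/(1+0.0752) ≈ 0.07.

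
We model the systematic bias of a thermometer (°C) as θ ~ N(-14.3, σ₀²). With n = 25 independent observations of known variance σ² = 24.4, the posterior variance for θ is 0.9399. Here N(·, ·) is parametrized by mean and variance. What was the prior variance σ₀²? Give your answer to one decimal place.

For the Normal–Normal model with known σ², precisions add: τ_n = τ₀ + n/σ².
So 1/σ₀² = 1/0.9399 − 25/24.4 = 1.063943 − 1.024590 = 0.039353.
Hence σ₀² = 1/0.039353 ≈ 25.4.

σ₀² = 25.4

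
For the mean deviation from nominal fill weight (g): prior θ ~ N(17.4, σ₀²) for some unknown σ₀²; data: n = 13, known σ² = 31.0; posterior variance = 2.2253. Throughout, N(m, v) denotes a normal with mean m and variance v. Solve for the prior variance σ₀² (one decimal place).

σ₀² = 33.3

For the Normal–Normal model with known σ², precisions add: τ_n = τ₀ + n/σ².
So 1/σ₀² = 1/2.2253 − 13/31.0 = 0.449378 − 0.419355 = 0.030023.
Hence σ₀² = 1/0.030023 ≈ 33.3.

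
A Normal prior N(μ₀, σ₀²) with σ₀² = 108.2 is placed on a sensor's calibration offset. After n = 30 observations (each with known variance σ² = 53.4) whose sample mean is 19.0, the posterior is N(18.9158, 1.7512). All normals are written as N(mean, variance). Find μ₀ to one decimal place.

μ₀ = 13.8

With known observation variance, the Normal–Normal posterior has precision τ_n = τ₀ + n/σ² and mean μ_n = (τ₀μ₀ + (n/σ²)x̄)/τ_n.
Here τ₀ = 1/108.2 = 0.009242 and τ_data = 30/53.4 = 0.561798, so τ_n = 0.571040.
Rearranging for μ₀: μ₀ = (μ_n·τ_n − τ_data·x̄)/τ₀ = (18.9158·0.571040 − 0.561798·19.0) / 0.009242 = 0.127516/0.009242 ≈ 13.8.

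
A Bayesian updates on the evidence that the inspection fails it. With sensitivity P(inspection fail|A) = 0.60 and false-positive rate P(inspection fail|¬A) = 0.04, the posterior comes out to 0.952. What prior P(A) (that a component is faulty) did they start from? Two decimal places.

P(A) = 0.57

In odds form, posterior odds = prior odds × likelihood ratio, so prior odds = posterior odds ÷ LR.
Posterior odds = 0.952/(1−0.952) = 19.8333. LR = 0.60/0.04 = 15.0000.
Prior odds = 19.8333/15.0000 = 1.3222, so P(A) = 1.3222/(1+1.3222) ≈ 0.57.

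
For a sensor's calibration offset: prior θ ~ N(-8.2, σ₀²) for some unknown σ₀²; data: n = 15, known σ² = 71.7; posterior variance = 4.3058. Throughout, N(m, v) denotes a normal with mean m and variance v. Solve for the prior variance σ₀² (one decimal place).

For the Normal–Normal model with known σ², precisions add: τ_n = τ₀ + n/σ².
So 1/σ₀² = 1/4.3058 − 15/71.7 = 0.232245 − 0.209205 = 0.023040.
Hence σ₀² = 1/0.023040 ≈ 43.4.

σ₀² = 43.4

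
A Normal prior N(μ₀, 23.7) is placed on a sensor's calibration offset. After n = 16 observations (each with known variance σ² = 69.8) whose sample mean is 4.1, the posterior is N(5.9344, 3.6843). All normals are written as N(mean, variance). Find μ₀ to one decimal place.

μ₀ = 15.9

The posterior mean is a precision-weighted average: μ_n = (τ₀μ₀ + τ_data·x̄)/(τ₀+τ_data), with τ₀=1/σ₀² and τ_data=n/σ².
Here τ₀ = 1/23.7 = 0.042194 and τ_data = 16/69.8 = 0.229226, so τ_n = 0.271420.
Rearranging for μ₀: μ₀ = (μ_n·τ_n − τ_data·x̄)/τ₀ = (5.9344·0.271420 − 0.229226·4.1) / 0.042194 = 0.670888/0.042194 ≈ 15.9.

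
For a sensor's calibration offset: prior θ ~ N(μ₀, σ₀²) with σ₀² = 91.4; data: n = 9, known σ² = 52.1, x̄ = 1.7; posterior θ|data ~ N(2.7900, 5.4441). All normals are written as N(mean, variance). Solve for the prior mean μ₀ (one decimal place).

μ₀ = 20.0

The posterior mean is a precision-weighted average: μ_n = (τ₀μ₀ + τ_data·x̄)/(τ₀+τ_data), with τ₀=1/σ₀² and τ_data=n/σ².
Here τ₀ = 1/91.4 = 0.010941 and τ_data = 9/52.1 = 0.172745, so τ_n = 0.183686.
Rearranging for μ₀: μ₀ = (μ_n·τ_n − τ_data·x̄)/τ₀ = (2.7900·0.183686 − 0.172745·1.7) / 0.010941 = 0.218817/0.010941 ≈ 20.0.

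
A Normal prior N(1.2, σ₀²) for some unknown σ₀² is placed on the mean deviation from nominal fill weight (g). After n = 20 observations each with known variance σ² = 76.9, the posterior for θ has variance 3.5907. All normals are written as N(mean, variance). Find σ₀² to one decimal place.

For the Normal–Normal model with known σ², precisions add: τ_n = τ₀ + n/σ².
So 1/σ₀² = 1/3.5907 − 20/76.9 = 0.278497 − 0.260078 = 0.018419.
Hence σ₀² = 1/0.018419 ≈ 54.3.

σ₀² = 54.3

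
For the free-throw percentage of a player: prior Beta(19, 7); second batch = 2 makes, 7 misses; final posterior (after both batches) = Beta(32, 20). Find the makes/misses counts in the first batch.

Sequential conjugate updates are equivalent to a single update on the pooled data, so total successes = posterior α − prior α and total failures = posterior β − prior β.
Total across both batches: 32−19=13 makes, 20−7=13 misses.
Subtract the second batch: 13−2=11 makes and 13−7=6 misses.

11 makes and 6 misses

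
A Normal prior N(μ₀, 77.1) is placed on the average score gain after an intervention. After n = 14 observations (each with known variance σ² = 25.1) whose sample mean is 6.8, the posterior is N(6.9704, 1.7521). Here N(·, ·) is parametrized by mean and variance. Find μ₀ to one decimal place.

μ₀ = 14.3

The posterior mean is a precision-weighted average: μ_n = (τ₀μ₀ + τ_data·x̄)/(τ₀+τ_data), with τ₀=1/σ₀² and τ_data=n/σ².
Here τ₀ = 1/77.1 = 0.012970 and τ_data = 14/25.1 = 0.557769, so τ_n = 0.570739.
Rearranging for μ₀: μ₀ = (μ_n·τ_n − τ_data·x̄)/τ₀ = (6.9704·0.570739 − 0.557769·6.8) / 0.012970 = 0.185450/0.012970 ≈ 14.3.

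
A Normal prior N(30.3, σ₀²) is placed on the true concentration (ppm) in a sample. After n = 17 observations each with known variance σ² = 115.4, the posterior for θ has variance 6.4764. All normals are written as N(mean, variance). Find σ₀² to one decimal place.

σ₀² = 141.0

For the Normal–Normal model with known σ², precisions add: τ_n = τ₀ + n/σ².
So 1/σ₀² = 1/6.4764 − 17/115.4 = 0.154407 − 0.147314 = 0.007093.
Hence σ₀² = 1/0.007093 ≈ 141.0.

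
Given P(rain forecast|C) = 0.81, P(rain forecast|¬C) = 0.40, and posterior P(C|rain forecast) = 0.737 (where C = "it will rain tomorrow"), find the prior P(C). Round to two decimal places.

Bayes' rule in odds form gives O(C|E) = O(C)·[P(E|C)/P(E|¬C)], hence O(C) = O(C|E)/LR.
Posterior odds = 0.737/(1−0.737) = 2.8023. LR = 0.81/0.40 = 2.0250.
Prior odds = 2.8023/2.0250 = 1.3839, so P(C) = 1.3839/(1+1.3839) ≈ 0.58.

P(C) = 0.58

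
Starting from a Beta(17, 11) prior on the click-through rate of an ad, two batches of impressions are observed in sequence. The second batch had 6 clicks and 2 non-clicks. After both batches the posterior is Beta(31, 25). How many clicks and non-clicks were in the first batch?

Sequential conjugate updates are equivalent to a single update on the pooled data, so total successes = posterior α − prior α and total failures = posterior β − prior β.
Total across both batches: 31−17=14 clicks, 25−11=14 non-clicks.
Subtract the second batch: 14−6=8 clicks and 14−2=12 non-clicks.

8 clicks and 12 non-clicks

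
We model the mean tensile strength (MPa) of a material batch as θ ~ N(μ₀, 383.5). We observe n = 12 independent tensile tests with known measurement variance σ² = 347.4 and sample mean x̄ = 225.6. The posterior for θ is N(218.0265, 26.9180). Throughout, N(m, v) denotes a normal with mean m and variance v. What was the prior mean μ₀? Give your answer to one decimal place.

μ₀ = 117.7

With known observation variance, the Normal–Normal posterior has precision τ_n = τ₀ + n/σ² and mean μ_n = (τ₀μ₀ + (n/σ²)x̄)/τ_n.
Here τ₀ = 1/383.5 = 0.002608 and τ_data = 12/347.4 = 0.034542, so τ_n = 0.037150.
Rearranging for μ₀: μ₀ = (μ_n·τ_n − τ_data·x̄)/τ₀ = (218.0265·0.037150 − 0.034542·225.6) / 0.002608 = 0.307009/0.002608 ≈ 117.7.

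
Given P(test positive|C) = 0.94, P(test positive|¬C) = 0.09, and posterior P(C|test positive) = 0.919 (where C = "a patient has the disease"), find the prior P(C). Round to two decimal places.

P(C) = 0.52

Bayes' rule in odds form gives O(C|E) = O(C)·[P(E|C)/P(E|¬C)], hence O(C) = O(C|E)/LR.
Posterior odds = 0.919/(1−0.919) = 11.3457. LR = 0.94/0.09 = 10.4444.
Prior odds = 11.3457/10.4444 = 1.0863, so P(C) = 1.0863/(1+1.0863) ≈ 0.52.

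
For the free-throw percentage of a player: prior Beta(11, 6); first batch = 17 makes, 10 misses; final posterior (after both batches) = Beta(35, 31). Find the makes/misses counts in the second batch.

7 makes and 15 misses

Because Beta–binomial updating is additive in the counts, the combined data contributed (α_post−α_prior, β_post−β_prior) successes and failures.
Total across both batches: 35−11=24 makes, 31−6=25 misses.
Subtract the first batch: 24−17=7 makes and 25−10=15 misses.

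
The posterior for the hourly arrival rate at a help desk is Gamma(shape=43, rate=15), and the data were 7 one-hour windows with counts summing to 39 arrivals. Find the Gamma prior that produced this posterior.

Gamma–Poisson conjugacy: posterior shape = α + Σxᵢ, posterior rate = β + n.
So α = 43 − 39 = 4 and β = 15 − 7 = 8.

Gamma(shape=4, rate=8)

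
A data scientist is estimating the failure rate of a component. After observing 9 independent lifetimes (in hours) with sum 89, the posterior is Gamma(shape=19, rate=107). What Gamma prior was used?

Gamma(shape=10, rate=18)

Gamma–exponential conjugacy: posterior shape = α + n, posterior rate = β + Σtᵢ.
So α = 19 − 9 = 10 and β = 107 − 89 = 18.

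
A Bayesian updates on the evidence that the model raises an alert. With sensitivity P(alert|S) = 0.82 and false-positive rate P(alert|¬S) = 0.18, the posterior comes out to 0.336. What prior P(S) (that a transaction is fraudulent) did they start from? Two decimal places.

Bayes' rule in odds form gives O(S|E) = O(S)·[P(E|S)/P(E|¬S)], hence O(S) = O(S|E)/LR.
Posterior odds = 0.336/(1−0.336) = 0.5060. LR = 0.82/0.18 = 4.5556.
Prior odds = 0.5060/4.5556 = 0.1111, so P(S) = 0.1111/(1+0.1111) ≈ 0.10.

P(S) = 0.10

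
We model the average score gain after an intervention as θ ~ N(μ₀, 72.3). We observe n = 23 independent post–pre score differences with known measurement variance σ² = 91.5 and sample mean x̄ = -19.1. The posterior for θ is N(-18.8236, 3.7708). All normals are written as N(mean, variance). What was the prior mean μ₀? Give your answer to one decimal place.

With known observation variance, the Normal–Normal posterior has precision τ_n = τ₀ + n/σ² and mean μ_n = (τ₀μ₀ + (n/σ²)x̄)/τ_n.
Here τ₀ = 1/72.3 = 0.013831 and τ_data = 23/91.5 = 0.251366, so τ_n = 0.265197.
Rearranging for μ₀: μ₀ = (μ_n·τ_n − τ_data·x̄)/τ₀ = (-18.8236·0.265197 − 0.251366·-19.1) / 0.013831 = -0.190872/0.013831 ≈ -13.8.

μ₀ = -13.8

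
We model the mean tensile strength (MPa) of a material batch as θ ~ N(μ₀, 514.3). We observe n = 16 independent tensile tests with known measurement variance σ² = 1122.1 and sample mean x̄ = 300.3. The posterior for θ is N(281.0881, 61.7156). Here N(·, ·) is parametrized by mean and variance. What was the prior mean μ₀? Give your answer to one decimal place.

μ₀ = 140.2

With known observation variance, the Normal–Normal posterior has precision τ_n = τ₀ + n/σ² and mean μ_n = (τ₀μ₀ + (n/σ²)x̄)/τ_n.
Here τ₀ = 1/514.3 = 0.001944 and τ_data = 16/1122.1 = 0.014259, so τ_n = 0.016203.
Rearranging for μ₀: μ₀ = (μ_n·τ_n − τ_data·x̄)/τ₀ = (281.0881·0.016203 − 0.014259·300.3) / 0.001944 = 0.272493/0.001944 ≈ 140.2.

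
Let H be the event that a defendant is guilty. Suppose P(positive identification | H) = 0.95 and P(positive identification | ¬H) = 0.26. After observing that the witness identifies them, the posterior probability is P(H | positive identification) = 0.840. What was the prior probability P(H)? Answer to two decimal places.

P(H) = 0.59

Bayes' rule in odds form gives O(H|E) = O(H)·[P(E|H)/P(E|¬H)], hence O(H) = O(H|E)/LR.
Posterior odds = 0.840/(1−0.840) = 5.2500. LR = 0.95/0.26 = 3.6538.
Prior odds = 5.2500/3.6538 = 1.4369, so P(H) = 1.4369/(1+1.4369) ≈ 0.59.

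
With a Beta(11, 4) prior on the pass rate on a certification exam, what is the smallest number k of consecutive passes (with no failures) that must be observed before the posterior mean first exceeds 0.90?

k = 26

After k passes and 0 failures the posterior is Beta(11+k, 4), with mean (11+k)/(11+4+k).
Set (11+k)/(15+k) > 0.90 and solve: k > (0.90·15 − 11)/(1 − 0.90) = 25.000.
The smallest integer exceeding 25.000 is 26, and checking k=26: (37)/(41) = 0.9024 > 0.90.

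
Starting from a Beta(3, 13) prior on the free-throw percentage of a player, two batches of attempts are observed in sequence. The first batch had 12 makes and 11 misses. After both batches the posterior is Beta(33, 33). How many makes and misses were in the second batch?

18 makes and 9 misses

Sequential conjugate updates are equivalent to a single update on the pooled data, so total successes = posterior α − prior α and total failures = posterior β − prior β.
Total across both batches: 33−3=30 makes, 33−13=20 misses.
Subtract the first batch: 30−12=18 makes and 20−11=9 misses.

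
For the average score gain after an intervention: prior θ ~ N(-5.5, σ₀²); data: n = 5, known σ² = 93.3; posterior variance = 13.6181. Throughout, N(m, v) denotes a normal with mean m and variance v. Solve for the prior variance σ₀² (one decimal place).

For the Normal–Normal model with known σ², precisions add: τ_n = τ₀ + n/σ².
So 1/σ₀² = 1/13.6181 − 5/93.3 = 0.073432 − 0.053591 = 0.019841.
Hence σ₀² = 1/0.019841 ≈ 50.4.

σ₀² = 50.4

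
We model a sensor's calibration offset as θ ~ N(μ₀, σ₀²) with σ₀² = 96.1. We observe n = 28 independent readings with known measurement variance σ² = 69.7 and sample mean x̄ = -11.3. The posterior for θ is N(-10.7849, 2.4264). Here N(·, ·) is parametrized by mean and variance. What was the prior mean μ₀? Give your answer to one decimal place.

μ₀ = 9.1

With known observation variance, the Normal–Normal posterior has precision τ_n = τ₀ + n/σ² and mean μ_n = (τ₀μ₀ + (n/σ²)x̄)/τ_n.
Here τ₀ = 1/96.1 = 0.010406 and τ_data = 28/69.7 = 0.401722, so τ_n = 0.412128.
Rearranging for μ₀: μ₀ = (μ_n·τ_n − τ_data·x̄)/τ₀ = (-10.7849·0.412128 − 0.401722·-11.3) / 0.010406 = 0.094699/0.010406 ≈ 9.1.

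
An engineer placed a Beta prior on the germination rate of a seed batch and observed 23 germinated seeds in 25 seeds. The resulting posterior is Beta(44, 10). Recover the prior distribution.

Beta(21, 8)

A Beta(α, β) prior with s successes and f failures in binomial data gives a Beta(α+s, β+f) posterior.
Subtract the data counts: 44−23=21, 10−2=8.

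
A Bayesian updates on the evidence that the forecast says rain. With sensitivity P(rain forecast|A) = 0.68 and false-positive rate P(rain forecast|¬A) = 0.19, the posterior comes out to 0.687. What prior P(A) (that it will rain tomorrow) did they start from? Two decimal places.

P(A) = 0.38

In odds form, posterior odds = prior odds × likelihood ratio, so prior odds = posterior odds ÷ LR.
Posterior odds = 0.687/(1−0.687) = 2.1949. LR = 0.68/0.19 = 3.5789.
Prior odds = 2.1949/3.5789 = 0.6133, so P(A) = 0.6133/(1+0.6133) ≈ 0.38.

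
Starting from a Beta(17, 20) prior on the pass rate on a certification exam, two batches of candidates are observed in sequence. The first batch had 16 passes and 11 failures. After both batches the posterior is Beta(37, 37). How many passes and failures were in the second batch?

4 passes and 6 failures

Sequential conjugate updates are equivalent to a single update on the pooled data, so total successes = posterior α − prior α and total failures = posterior β − prior β.
Total across both batches: 37−17=20 passes, 37−20=17 failures.
Subtract the first batch: 20−16=4 passes and 17−11=6 failures.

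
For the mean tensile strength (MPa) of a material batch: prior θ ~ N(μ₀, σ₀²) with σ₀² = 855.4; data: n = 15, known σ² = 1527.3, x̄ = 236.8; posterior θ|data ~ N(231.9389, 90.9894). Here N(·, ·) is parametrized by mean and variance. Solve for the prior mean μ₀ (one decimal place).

μ₀ = 191.1

The posterior mean is a precision-weighted average: μ_n = (τ₀μ₀ + τ_data·x̄)/(τ₀+τ_data), with τ₀=1/σ₀² and τ_data=n/σ².
Here τ₀ = 1/855.4 = 0.001169 and τ_data = 15/1527.3 = 0.009821, so τ_n = 0.010990.
Rearranging for μ₀: μ₀ = (μ_n·τ_n − τ_data·x̄)/τ₀ = (231.9389·0.010990 − 0.009821·236.8) / 0.001169 = 0.223396/0.001169 ≈ 191.1.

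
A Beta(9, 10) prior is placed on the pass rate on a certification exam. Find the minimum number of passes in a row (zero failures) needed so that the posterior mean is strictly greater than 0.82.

After k passes and 0 failures the posterior is Beta(9+k, 10), with mean (9+k)/(9+10+k).
Set (9+k)/(19+k) > 0.82 and solve: k > (0.82·19 − 9)/(1 − 0.82) = 36.556.
The smallest integer exceeding 36.556 is 37, and checking k=37: (46)/(56) = 0.8214 > 0.82.

k = 37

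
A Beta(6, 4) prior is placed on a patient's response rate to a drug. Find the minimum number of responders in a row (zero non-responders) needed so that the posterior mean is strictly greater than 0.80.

After k responders and 0 non-responders the posterior is Beta(6+k, 4), with mean (6+k)/(6+4+k).
Set (6+k)/(10+k) > 0.80 and solve: k > (0.80·10 − 6)/(1 − 0.80) = 10.000.
The smallest integer exceeding 10.000 is 11.

k = 11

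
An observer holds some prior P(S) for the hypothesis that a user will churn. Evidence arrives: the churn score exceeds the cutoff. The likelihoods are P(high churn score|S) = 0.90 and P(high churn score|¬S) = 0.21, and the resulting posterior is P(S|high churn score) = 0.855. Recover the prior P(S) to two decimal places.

Bayes' rule in odds form gives O(S|E) = O(S)·[P(E|S)/P(E|¬S)], hence O(S) = O(S|E)/LR.
Posterior odds = 0.855/(1−0.855) = 5.8966. LR = 0.90/0.21 = 4.2857.
Prior odds = 5.8966/4.2857 = 1.3759, so P(S) = 1.3759/(1+1.3759) ≈ 0.58.

P(S) = 0.58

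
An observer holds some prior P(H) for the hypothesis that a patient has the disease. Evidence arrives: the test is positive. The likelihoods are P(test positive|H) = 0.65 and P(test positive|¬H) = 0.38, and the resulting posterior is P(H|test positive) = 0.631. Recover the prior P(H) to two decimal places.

Bayes' rule in odds form gives O(H|E) = O(H)·[P(E|H)/P(E|¬H)], hence O(H) = O(H|E)/LR.
Posterior odds = 0.631/(1−0.631) = 1.7100. LR = 0.65/0.38 = 1.7105.
Prior odds = 1.7100/1.7105 = 0.9997, so P(H) = 0.9997/(1+0.9997) ≈ 0.50.

P(H) = 0.50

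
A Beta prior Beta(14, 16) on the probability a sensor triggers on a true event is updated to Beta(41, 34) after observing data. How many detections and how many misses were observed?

Beta is conjugate to the binomial likelihood: posterior = Beta(α+s, β+f).
So s = 41 − 14 = 27 and f = 34 − 16 = 18.

27 detections and 18 misses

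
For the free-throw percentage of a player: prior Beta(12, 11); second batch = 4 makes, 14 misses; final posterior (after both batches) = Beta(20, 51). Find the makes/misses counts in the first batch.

Sequential conjugate updates are equivalent to a single update on the pooled data, so total successes = posterior α − prior α and total failures = posterior β − prior β.
Total across both batches: 20−12=8 makes, 51−11=40 misses.
Subtract the second batch: 8−4=4 makes and 40−14=26 misses.

4 makes and 26 misses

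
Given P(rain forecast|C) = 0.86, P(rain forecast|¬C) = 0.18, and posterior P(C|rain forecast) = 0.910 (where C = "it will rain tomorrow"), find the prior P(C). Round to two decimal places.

P(C) = 0.68

In odds form, posterior odds = prior odds × likelihood ratio, so prior odds = posterior odds ÷ LR.
Posterior odds = 0.910/(1−0.910) = 10.1111. LR = 0.86/0.18 = 4.7778.
Prior odds = 10.1111/4.7778 = 2.1163, so P(C) = 2.1163/(1+2.1163) ≈ 0.68.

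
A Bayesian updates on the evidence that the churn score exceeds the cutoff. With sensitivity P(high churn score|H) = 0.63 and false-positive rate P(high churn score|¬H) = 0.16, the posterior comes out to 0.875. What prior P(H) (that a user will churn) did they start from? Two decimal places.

P(H) = 0.64

Bayes' rule in odds form gives O(H|E) = O(H)·[P(E|H)/P(E|¬H)], hence O(H) = O(H|E)/LR.
Posterior odds = 0.875/(1−0.875) = 7.0000. LR = 0.63/0.16 = 3.9375.
Prior odds = 7.0000/3.9375 = 1.7778, so P(H) = 1.7778/(1+1.7778) ≈ 0.64.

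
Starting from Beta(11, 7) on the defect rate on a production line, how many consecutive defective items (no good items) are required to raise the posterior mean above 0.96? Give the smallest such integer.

k = 158

After k defective items and 0 good items the posterior is Beta(11+k, 7), with mean (11+k)/(11+7+k).
Set (11+k)/(18+k) > 0.96 and solve: k > (0.96·18 − 11)/(1 − 0.96) = 157.000.
The smallest integer exceeding 157.000 is 158, and checking k=158: (169)/(176) = 0.9602 > 0.96.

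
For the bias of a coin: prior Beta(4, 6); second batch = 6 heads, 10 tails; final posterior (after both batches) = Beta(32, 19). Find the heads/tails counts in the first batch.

22 heads and 3 tails

Because Beta–binomial updating is additive in the counts, the combined data contributed (α_post−α_prior, β_post−β_prior) successes and failures.
Total across both batches: 32−4=28 heads, 19−6=13 tails.
Subtract the second batch: 28−6=22 heads and 13−10=3 tails.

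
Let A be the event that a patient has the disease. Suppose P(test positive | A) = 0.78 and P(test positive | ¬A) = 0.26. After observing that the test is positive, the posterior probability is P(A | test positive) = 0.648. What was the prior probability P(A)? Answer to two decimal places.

P(A) = 0.38

In odds form, posterior odds = prior odds × likelihood ratio, so prior odds = posterior odds ÷ LR.
Posterior odds = 0.648/(1−0.648) = 1.8409. LR = 0.78/0.26 = 3.0000.
Prior odds = 1.8409/3.0000 = 0.6136, so P(A) = 0.6136/(1+0.6136) ≈ 0.38.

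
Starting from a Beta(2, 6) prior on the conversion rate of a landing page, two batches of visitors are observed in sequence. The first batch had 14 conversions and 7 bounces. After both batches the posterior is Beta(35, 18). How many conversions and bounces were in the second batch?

19 conversions and 5 bounces

Because Beta–binomial updating is additive in the counts, the combined data contributed (α_post−α_prior, β_post−β_prior) successes and failures.
Total across both batches: 35−2=33 conversions, 18−6=12 bounces.
Subtract the first batch: 33−14=19 conversions and 12−7=5 bounces.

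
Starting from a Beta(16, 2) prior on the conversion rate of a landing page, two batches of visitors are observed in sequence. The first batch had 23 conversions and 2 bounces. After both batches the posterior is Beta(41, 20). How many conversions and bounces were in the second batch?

Sequential conjugate updates are equivalent to a single update on the pooled data, so total successes = posterior α − prior α and total failures = posterior β − prior β.
Total across both batches: 41−16=25 conversions, 20−2=18 bounces.
Subtract the first batch: 25−23=2 conversions and 18−2=16 bounces.

2 conversions and 16 bounces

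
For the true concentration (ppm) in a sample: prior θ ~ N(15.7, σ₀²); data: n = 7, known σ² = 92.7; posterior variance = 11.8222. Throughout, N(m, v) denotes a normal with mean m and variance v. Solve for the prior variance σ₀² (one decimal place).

σ₀² = 110.2

For the Normal–Normal model with known σ², precisions add: τ_n = τ₀ + n/σ².
So 1/σ₀² = 1/11.8222 − 7/92.7 = 0.084587 − 0.075512 = 0.009075.
Hence σ₀² = 1/0.009075 ≈ 110.2.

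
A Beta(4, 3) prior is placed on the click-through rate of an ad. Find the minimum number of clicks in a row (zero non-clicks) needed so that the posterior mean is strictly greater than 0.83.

After k clicks and 0 non-clicks the posterior is Beta(4+k, 3), with mean (4+k)/(4+3+k).
Set (4+k)/(7+k) > 0.83 and solve: k > (0.83·7 − 4)/(1 − 0.83) = 10.647.
The smallest integer exceeding 10.647 is 11.

k = 11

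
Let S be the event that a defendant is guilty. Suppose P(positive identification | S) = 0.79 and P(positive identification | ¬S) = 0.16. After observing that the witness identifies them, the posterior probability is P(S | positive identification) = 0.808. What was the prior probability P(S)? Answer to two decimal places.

P(S) = 0.46

In odds form, posterior odds = prior odds × likelihood ratio, so prior odds = posterior odds ÷ LR.
Posterior odds = 0.808/(1−0.808) = 4.2083. LR = 0.79/0.16 = 4.9375.
Prior odds = 4.2083/4.9375 = 0.8523, so P(S) = 0.8523/(1+0.8523) ≈ 0.46.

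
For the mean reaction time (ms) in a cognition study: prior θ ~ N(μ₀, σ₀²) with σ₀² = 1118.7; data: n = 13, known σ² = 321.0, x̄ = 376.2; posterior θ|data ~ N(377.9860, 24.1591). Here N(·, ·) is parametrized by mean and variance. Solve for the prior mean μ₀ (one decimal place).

The posterior mean is a precision-weighted average: μ_n = (τ₀μ₀ + τ_data·x̄)/(τ₀+τ_data), with τ₀=1/σ₀² and τ_data=n/σ².
Here τ₀ = 1/1118.7 = 0.000894 and τ_data = 13/321.0 = 0.040498, so τ_n = 0.041392.
Rearranging for μ₀: μ₀ = (μ_n·τ_n − τ_data·x̄)/τ₀ = (377.9860·0.041392 − 0.040498·376.2) / 0.000894 = 0.410249/0.000894 ≈ 458.9.

μ₀ = 458.9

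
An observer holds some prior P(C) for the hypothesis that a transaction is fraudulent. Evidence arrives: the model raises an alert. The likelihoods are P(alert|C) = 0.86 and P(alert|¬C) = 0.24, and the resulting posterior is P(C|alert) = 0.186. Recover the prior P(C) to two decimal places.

P(C) = 0.06

In odds form, posterior odds = prior odds × likelihood ratio, so prior odds = posterior odds ÷ LR.
Posterior odds = 0.186/(1−0.186) = 0.2285. LR = 0.86/0.24 = 3.5833.
Prior odds = 0.2285/3.5833 = 0.0638, so P(C) = 0.0638/(1+0.0638) ≈ 0.06.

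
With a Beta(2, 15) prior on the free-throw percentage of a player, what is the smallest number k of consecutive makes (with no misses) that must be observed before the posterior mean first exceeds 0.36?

After k makes and 0 misses the posterior is Beta(2+k, 15), with mean (2+k)/(2+15+k).
Set (2+k)/(17+k) > 0.36 and solve: k > (0.36·17 − 2)/(1 − 0.36) = 6.438.
The smallest integer exceeding 6.438 is 7, and checking k=7: (9)/(24) = 0.3750 > 0.36.

k = 7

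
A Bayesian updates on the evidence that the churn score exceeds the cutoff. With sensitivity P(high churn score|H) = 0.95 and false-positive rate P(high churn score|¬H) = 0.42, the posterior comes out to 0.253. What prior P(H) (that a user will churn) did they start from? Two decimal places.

P(H) = 0.13

In odds form, posterior odds = prior odds × likelihood ratio, so prior odds = posterior odds ÷ LR.
Posterior odds = 0.253/(1−0.253) = 0.3387. LR = 0.95/0.42 = 2.2619.
Prior odds = 0.3387/2.2619 = 0.1497, so P(H) = 0.1497/(1+0.1497) ≈ 0.13.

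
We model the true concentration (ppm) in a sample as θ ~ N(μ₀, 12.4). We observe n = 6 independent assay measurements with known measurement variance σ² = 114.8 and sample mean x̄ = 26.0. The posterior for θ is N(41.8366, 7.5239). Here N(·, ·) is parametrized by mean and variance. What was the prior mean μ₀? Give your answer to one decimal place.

The posterior mean is a precision-weighted average: μ_n = (τ₀μ₀ + τ_data·x̄)/(τ₀+τ_data), with τ₀=1/σ₀² and τ_data=n/σ².
Here τ₀ = 1/12.4 = 0.080645 and τ_data = 6/114.8 = 0.052265, so τ_n = 0.132910.
Rearranging for μ₀: μ₀ = (μ_n·τ_n − τ_data·x̄)/τ₀ = (41.8366·0.132910 − 0.052265·26.0) / 0.080645 = 4.201613/0.080645 ≈ 52.1.

μ₀ = 52.1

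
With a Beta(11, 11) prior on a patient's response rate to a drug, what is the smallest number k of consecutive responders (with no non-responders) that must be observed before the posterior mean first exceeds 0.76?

After k responders and 0 non-responders the posterior is Beta(11+k, 11), with mean (11+k)/(11+11+k).
Set (11+k)/(22+k) > 0.76 and solve: k > (0.76·22 − 11)/(1 − 0.76) = 23.833.
The smallest integer exceeding 23.833 is 24, and checking k=24: (35)/(46) = 0.7609 > 0.76.

k = 24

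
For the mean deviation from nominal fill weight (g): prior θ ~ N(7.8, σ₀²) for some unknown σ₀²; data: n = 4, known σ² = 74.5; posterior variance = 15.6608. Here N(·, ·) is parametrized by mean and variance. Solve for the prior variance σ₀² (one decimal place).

σ₀² = 98.4

Posterior precision equals prior precision plus data precision: 1/σ_n² = 1/σ₀² + n/σ².
So 1/σ₀² = 1/15.6608 − 4/74.5 = 0.063854 − 0.053691 = 0.010163.
Hence σ₀² = 1/0.010163 ≈ 98.4.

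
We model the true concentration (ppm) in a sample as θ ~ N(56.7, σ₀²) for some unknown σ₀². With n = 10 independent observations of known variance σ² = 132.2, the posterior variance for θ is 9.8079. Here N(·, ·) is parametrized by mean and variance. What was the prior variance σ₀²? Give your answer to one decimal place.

σ₀² = 38.0

For the Normal–Normal model with known σ², precisions add: τ_n = τ₀ + n/σ².
So 1/σ₀² = 1/9.8079 − 10/132.2 = 0.101959 − 0.075643 = 0.026316.
Hence σ₀² = 1/0.026316 ≈ 38.0.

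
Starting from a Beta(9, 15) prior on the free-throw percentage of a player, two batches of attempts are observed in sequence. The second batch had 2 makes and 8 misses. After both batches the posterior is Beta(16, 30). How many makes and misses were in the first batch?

5 makes and 7 misses

Because Beta–binomial updating is additive in the counts, the combined data contributed (α_post−α_prior, β_post−β_prior) successes and failures.
Total across both batches: 16−9=7 makes, 30−15=15 misses.
Subtract the second batch: 7−2=5 makes and 15−8=7 misses.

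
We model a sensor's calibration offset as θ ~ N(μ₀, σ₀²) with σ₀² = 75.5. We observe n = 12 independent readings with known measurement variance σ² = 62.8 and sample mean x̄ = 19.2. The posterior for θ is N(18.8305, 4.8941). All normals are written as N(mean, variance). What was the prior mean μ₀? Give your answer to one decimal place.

μ₀ = 13.5

The posterior mean is a precision-weighted average: μ_n = (τ₀μ₀ + τ_data·x̄)/(τ₀+τ_data), with τ₀=1/σ₀² and τ_data=n/σ².
Here τ₀ = 1/75.5 = 0.013245 and τ_data = 12/62.8 = 0.191083, so τ_n = 0.204328.
Rearranging for μ₀: μ₀ = (μ_n·τ_n − τ_data·x̄)/τ₀ = (18.8305·0.204328 − 0.191083·19.2) / 0.013245 = 0.178805/0.013245 ≈ 13.5.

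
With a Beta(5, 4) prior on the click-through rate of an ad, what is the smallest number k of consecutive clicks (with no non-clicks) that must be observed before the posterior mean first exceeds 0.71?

After k clicks and 0 non-clicks the posterior is Beta(5+k, 4), with mean (5+k)/(5+4+k).
Set (5+k)/(9+k) > 0.71 and solve: k > (0.71·9 − 5)/(1 − 0.71) = 4.793.
The smallest integer exceeding 4.793 is 5.

k = 5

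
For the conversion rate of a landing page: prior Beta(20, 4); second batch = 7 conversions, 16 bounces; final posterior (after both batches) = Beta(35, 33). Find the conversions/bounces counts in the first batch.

8 conversions and 13 bounces

Sequential conjugate updates are equivalent to a single update on the pooled data, so total successes = posterior α − prior α and total failures = posterior β − prior β.
Total across both batches: 35−20=15 conversions, 33−4=29 bounces.
Subtract the second batch: 15−7=8 conversions and 29−16=13 bounces.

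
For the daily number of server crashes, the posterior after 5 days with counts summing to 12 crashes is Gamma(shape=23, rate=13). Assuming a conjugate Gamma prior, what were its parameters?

A Gamma(α, β) prior (rate parametrization) on a Poisson rate with n observations summing to S gives posterior Gamma(α+S, β+n).
So α = 23 − 12 = 11 and β = 13 − 5 = 8.

Gamma(shape=11, rate=8)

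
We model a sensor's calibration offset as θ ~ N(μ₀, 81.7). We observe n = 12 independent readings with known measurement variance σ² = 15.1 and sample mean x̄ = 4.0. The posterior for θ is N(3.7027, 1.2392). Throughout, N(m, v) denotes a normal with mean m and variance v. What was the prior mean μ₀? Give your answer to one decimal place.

μ₀ = -15.6

With known observation variance, the Normal–Normal posterior has precision τ_n = τ₀ + n/σ² and mean μ_n = (τ₀μ₀ + (n/σ²)x̄)/τ_n.
Here τ₀ = 1/81.7 = 0.012240 and τ_data = 12/15.1 = 0.794702, so τ_n = 0.806942.
Rearranging for μ₀: μ₀ = (μ_n·τ_n − τ_data·x̄)/τ₀ = (3.7027·0.806942 − 0.794702·4.0) / 0.012240 = -0.190944/0.012240 ≈ -15.6.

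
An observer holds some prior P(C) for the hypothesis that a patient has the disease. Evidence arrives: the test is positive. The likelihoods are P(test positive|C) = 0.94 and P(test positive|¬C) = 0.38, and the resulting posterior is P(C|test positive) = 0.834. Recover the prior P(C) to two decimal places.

In odds form, posterior odds = prior odds × likelihood ratio, so prior odds = posterior odds ÷ LR.
Posterior odds = 0.834/(1−0.834) = 5.0241. LR = 0.94/0.38 = 2.4737.
Prior odds = 5.0241/2.4737 = 2.0310, so P(C) = 2.0310/(1+2.0310) ≈ 0.67.

P(C) = 0.67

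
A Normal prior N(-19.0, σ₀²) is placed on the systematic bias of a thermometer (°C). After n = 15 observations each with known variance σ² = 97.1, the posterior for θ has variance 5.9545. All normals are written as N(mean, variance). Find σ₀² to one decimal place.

Posterior precision equals prior precision plus data precision: 1/σ_n² = 1/σ₀² + n/σ².
So 1/σ₀² = 1/5.9545 − 15/97.1 = 0.167940 − 0.154480 = 0.013460.
Hence σ₀² = 1/0.013460 ≈ 74.3.

σ₀² = 74.3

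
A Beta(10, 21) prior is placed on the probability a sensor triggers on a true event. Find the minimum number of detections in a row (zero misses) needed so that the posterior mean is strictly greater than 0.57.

After k detections and 0 misses the posterior is Beta(10+k, 21), with mean (10+k)/(10+21+k).
Set (10+k)/(31+k) > 0.57 and solve: k > (0.57·31 − 10)/(1 − 0.57) = 17.837.
The smallest integer exceeding 17.837 is 18, and checking k=18: (28)/(49) = 0.5714 > 0.57.

k = 18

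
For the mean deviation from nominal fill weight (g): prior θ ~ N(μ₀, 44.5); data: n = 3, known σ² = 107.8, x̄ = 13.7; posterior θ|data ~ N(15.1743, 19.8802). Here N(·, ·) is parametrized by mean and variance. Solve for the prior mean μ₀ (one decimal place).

μ₀ = 17.0

The posterior mean is a precision-weighted average: μ_n = (τ₀μ₀ + τ_data·x̄)/(τ₀+τ_data), with τ₀=1/σ₀² and τ_data=n/σ².
Here τ₀ = 1/44.5 = 0.022472 and τ_data = 3/107.8 = 0.027829, so τ_n = 0.050301.
Rearranging for μ₀: μ₀ = (μ_n·τ_n − τ_data·x̄)/τ₀ = (15.1743·0.050301 − 0.027829·13.7) / 0.022472 = 0.382025/0.022472 ≈ 17.0.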